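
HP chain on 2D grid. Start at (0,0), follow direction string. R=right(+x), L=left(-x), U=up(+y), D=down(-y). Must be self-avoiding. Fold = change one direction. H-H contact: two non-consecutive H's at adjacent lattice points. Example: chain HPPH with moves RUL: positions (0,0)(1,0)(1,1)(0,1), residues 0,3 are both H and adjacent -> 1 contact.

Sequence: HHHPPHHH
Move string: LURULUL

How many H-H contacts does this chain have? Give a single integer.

Answer: 1

Derivation:
Positions: [(0, 0), (-1, 0), (-1, 1), (0, 1), (0, 2), (-1, 2), (-1, 3), (-2, 3)]
H-H contact: residue 2 @(-1,1) - residue 5 @(-1, 2)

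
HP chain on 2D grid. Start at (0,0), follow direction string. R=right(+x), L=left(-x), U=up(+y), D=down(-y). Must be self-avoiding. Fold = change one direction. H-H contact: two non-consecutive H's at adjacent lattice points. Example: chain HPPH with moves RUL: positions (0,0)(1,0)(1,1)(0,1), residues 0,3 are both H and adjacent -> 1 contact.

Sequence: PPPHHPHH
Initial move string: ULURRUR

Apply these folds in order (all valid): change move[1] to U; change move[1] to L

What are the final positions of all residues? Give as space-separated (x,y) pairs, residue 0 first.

Answer: (0,0) (0,1) (-1,1) (-1,2) (0,2) (1,2) (1,3) (2,3)

Derivation:
Initial moves: ULURRUR
Fold: move[1]->U => UUURRUR (positions: [(0, 0), (0, 1), (0, 2), (0, 3), (1, 3), (2, 3), (2, 4), (3, 4)])
Fold: move[1]->L => ULURRUR (positions: [(0, 0), (0, 1), (-1, 1), (-1, 2), (0, 2), (1, 2), (1, 3), (2, 3)])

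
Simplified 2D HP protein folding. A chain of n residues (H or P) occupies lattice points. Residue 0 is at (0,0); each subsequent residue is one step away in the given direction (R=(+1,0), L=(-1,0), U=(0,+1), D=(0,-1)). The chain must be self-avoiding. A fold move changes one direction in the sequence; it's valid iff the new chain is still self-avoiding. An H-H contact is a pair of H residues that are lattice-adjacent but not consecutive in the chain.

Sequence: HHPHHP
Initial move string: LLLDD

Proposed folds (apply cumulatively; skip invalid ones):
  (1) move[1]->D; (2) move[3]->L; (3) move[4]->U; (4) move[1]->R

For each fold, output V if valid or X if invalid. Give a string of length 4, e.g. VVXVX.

Answer: VVVX

Derivation:
Initial: LLLDD -> [(0, 0), (-1, 0), (-2, 0), (-3, 0), (-3, -1), (-3, -2)]
Fold 1: move[1]->D => LDLDD VALID
Fold 2: move[3]->L => LDLLD VALID
Fold 3: move[4]->U => LDLLU VALID
Fold 4: move[1]->R => LRLLU INVALID (collision), skipped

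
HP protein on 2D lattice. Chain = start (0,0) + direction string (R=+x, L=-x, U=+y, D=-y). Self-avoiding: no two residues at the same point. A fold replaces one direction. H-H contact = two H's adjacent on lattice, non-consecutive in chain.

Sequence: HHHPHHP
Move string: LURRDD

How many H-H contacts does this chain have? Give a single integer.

Positions: [(0, 0), (-1, 0), (-1, 1), (0, 1), (1, 1), (1, 0), (1, -1)]
H-H contact: residue 0 @(0,0) - residue 5 @(1, 0)

Answer: 1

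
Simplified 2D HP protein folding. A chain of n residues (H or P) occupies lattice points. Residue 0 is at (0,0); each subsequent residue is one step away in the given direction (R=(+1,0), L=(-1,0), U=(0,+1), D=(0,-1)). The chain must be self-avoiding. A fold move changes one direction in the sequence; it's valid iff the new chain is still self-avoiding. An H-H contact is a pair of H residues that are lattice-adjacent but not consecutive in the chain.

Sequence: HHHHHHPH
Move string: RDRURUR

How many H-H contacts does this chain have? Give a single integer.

Answer: 1

Derivation:
Positions: [(0, 0), (1, 0), (1, -1), (2, -1), (2, 0), (3, 0), (3, 1), (4, 1)]
H-H contact: residue 1 @(1,0) - residue 4 @(2, 0)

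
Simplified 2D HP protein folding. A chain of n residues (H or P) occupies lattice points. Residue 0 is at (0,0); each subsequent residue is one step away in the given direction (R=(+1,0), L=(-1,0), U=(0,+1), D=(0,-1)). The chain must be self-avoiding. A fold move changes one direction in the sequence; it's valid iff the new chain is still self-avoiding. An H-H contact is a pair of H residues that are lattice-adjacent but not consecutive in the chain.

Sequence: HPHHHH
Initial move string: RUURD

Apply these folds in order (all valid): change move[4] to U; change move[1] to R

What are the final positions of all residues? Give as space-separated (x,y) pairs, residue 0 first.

Initial moves: RUURD
Fold: move[4]->U => RUURU (positions: [(0, 0), (1, 0), (1, 1), (1, 2), (2, 2), (2, 3)])
Fold: move[1]->R => RRURU (positions: [(0, 0), (1, 0), (2, 0), (2, 1), (3, 1), (3, 2)])

Answer: (0,0) (1,0) (2,0) (2,1) (3,1) (3,2)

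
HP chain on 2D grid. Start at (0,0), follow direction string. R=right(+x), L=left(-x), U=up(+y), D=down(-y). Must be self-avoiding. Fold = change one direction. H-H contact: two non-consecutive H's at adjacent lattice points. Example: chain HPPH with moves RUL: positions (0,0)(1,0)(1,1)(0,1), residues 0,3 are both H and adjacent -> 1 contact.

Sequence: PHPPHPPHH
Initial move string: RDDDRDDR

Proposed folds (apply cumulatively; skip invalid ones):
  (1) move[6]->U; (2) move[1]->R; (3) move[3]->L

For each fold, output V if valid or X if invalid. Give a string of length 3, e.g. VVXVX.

Answer: XVX

Derivation:
Initial: RDDDRDDR -> [(0, 0), (1, 0), (1, -1), (1, -2), (1, -3), (2, -3), (2, -4), (2, -5), (3, -5)]
Fold 1: move[6]->U => RDDDRDUR INVALID (collision), skipped
Fold 2: move[1]->R => RRDDRDDR VALID
Fold 3: move[3]->L => RRDLRDDR INVALID (collision), skipped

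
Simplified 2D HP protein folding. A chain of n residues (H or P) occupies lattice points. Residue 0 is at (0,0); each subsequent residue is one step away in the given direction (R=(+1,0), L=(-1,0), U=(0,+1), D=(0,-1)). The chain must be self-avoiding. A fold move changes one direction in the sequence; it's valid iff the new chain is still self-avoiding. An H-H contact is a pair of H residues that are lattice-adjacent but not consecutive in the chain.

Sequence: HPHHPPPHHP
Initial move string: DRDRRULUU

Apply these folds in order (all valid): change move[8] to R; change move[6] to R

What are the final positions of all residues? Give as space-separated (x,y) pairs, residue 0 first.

Initial moves: DRDRRULUU
Fold: move[8]->R => DRDRRULUR (positions: [(0, 0), (0, -1), (1, -1), (1, -2), (2, -2), (3, -2), (3, -1), (2, -1), (2, 0), (3, 0)])
Fold: move[6]->R => DRDRRURUR (positions: [(0, 0), (0, -1), (1, -1), (1, -2), (2, -2), (3, -2), (3, -1), (4, -1), (4, 0), (5, 0)])

Answer: (0,0) (0,-1) (1,-1) (1,-2) (2,-2) (3,-2) (3,-1) (4,-1) (4,0) (5,0)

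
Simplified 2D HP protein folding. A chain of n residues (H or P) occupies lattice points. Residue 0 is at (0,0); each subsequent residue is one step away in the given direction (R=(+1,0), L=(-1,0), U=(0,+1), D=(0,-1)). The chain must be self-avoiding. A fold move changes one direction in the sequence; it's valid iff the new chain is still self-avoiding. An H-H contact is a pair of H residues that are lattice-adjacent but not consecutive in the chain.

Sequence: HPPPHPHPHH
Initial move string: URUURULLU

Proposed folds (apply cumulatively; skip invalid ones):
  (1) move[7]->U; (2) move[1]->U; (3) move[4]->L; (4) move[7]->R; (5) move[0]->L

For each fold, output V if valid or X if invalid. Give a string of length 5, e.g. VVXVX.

Initial: URUURULLU -> [(0, 0), (0, 1), (1, 1), (1, 2), (1, 3), (2, 3), (2, 4), (1, 4), (0, 4), (0, 5)]
Fold 1: move[7]->U => URUURULUU VALID
Fold 2: move[1]->U => UUUURULUU VALID
Fold 3: move[4]->L => UUUULULUU VALID
Fold 4: move[7]->R => UUUULULRU INVALID (collision), skipped
Fold 5: move[0]->L => LUUULULUU VALID

Answer: VVVXV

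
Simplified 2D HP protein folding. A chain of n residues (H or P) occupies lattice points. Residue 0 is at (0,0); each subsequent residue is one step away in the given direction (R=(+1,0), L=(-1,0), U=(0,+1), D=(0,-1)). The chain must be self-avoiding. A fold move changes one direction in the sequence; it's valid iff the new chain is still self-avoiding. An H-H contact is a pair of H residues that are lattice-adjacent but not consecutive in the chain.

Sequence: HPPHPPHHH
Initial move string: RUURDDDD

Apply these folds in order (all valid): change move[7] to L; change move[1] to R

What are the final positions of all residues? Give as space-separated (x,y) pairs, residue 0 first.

Answer: (0,0) (1,0) (2,0) (2,1) (3,1) (3,0) (3,-1) (3,-2) (2,-2)

Derivation:
Initial moves: RUURDDDD
Fold: move[7]->L => RUURDDDL (positions: [(0, 0), (1, 0), (1, 1), (1, 2), (2, 2), (2, 1), (2, 0), (2, -1), (1, -1)])
Fold: move[1]->R => RRURDDDL (positions: [(0, 0), (1, 0), (2, 0), (2, 1), (3, 1), (3, 0), (3, -1), (3, -2), (2, -2)])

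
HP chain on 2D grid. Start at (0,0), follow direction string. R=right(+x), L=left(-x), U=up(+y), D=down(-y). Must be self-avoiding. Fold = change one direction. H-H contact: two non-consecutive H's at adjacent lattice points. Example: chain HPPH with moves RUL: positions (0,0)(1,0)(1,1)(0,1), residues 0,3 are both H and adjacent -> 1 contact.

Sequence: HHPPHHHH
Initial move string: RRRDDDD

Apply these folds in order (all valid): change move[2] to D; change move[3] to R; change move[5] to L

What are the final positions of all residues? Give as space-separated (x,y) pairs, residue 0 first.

Initial moves: RRRDDDD
Fold: move[2]->D => RRDDDDD (positions: [(0, 0), (1, 0), (2, 0), (2, -1), (2, -2), (2, -3), (2, -4), (2, -5)])
Fold: move[3]->R => RRDRDDD (positions: [(0, 0), (1, 0), (2, 0), (2, -1), (3, -1), (3, -2), (3, -3), (3, -4)])
Fold: move[5]->L => RRDRDLD (positions: [(0, 0), (1, 0), (2, 0), (2, -1), (3, -1), (3, -2), (2, -2), (2, -3)])

Answer: (0,0) (1,0) (2,0) (2,-1) (3,-1) (3,-2) (2,-2) (2,-3)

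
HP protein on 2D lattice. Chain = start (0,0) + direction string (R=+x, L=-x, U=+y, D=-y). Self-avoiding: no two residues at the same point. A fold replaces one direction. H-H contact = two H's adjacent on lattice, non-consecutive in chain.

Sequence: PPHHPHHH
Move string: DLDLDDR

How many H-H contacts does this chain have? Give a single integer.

Positions: [(0, 0), (0, -1), (-1, -1), (-1, -2), (-2, -2), (-2, -3), (-2, -4), (-1, -4)]
No H-H contacts found.

Answer: 0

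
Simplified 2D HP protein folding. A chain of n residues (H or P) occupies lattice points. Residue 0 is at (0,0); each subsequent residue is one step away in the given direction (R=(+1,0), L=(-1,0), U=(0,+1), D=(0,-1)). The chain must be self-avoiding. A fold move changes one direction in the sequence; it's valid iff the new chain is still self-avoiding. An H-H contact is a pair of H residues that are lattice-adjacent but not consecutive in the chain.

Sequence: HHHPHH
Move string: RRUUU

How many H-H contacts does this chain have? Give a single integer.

Positions: [(0, 0), (1, 0), (2, 0), (2, 1), (2, 2), (2, 3)]
No H-H contacts found.

Answer: 0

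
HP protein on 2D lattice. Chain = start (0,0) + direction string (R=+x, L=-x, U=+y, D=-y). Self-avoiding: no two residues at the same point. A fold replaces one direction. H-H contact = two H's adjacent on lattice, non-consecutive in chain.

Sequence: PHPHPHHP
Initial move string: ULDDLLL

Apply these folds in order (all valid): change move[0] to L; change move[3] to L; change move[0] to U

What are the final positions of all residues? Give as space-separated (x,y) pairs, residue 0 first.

Answer: (0,0) (0,1) (-1,1) (-1,0) (-2,0) (-3,0) (-4,0) (-5,0)

Derivation:
Initial moves: ULDDLLL
Fold: move[0]->L => LLDDLLL (positions: [(0, 0), (-1, 0), (-2, 0), (-2, -1), (-2, -2), (-3, -2), (-4, -2), (-5, -2)])
Fold: move[3]->L => LLDLLLL (positions: [(0, 0), (-1, 0), (-2, 0), (-2, -1), (-3, -1), (-4, -1), (-5, -1), (-6, -1)])
Fold: move[0]->U => ULDLLLL (positions: [(0, 0), (0, 1), (-1, 1), (-1, 0), (-2, 0), (-3, 0), (-4, 0), (-5, 0)])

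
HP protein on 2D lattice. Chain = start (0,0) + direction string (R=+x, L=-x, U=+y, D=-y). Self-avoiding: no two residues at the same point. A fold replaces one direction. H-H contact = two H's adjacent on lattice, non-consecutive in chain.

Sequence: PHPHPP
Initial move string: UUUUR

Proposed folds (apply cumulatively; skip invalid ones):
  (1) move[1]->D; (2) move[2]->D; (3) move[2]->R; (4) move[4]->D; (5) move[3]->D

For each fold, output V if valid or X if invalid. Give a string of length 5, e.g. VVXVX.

Answer: XXVXV

Derivation:
Initial: UUUUR -> [(0, 0), (0, 1), (0, 2), (0, 3), (0, 4), (1, 4)]
Fold 1: move[1]->D => UDUUR INVALID (collision), skipped
Fold 2: move[2]->D => UUDUR INVALID (collision), skipped
Fold 3: move[2]->R => UURUR VALID
Fold 4: move[4]->D => UURUD INVALID (collision), skipped
Fold 5: move[3]->D => UURDR VALID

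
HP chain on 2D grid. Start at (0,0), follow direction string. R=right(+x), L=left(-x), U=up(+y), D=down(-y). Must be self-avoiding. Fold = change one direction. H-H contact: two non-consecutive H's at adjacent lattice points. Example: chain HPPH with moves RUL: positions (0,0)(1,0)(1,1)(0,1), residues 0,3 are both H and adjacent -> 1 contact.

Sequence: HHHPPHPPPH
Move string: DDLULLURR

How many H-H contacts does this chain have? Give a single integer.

Answer: 1

Derivation:
Positions: [(0, 0), (0, -1), (0, -2), (-1, -2), (-1, -1), (-2, -1), (-3, -1), (-3, 0), (-2, 0), (-1, 0)]
H-H contact: residue 0 @(0,0) - residue 9 @(-1, 0)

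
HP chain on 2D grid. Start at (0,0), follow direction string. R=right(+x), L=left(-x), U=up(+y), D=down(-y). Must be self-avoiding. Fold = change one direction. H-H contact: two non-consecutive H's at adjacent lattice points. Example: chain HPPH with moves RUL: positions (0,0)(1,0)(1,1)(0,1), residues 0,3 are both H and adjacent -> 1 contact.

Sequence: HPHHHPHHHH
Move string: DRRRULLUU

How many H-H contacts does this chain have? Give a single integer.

Answer: 3

Derivation:
Positions: [(0, 0), (0, -1), (1, -1), (2, -1), (3, -1), (3, 0), (2, 0), (1, 0), (1, 1), (1, 2)]
H-H contact: residue 0 @(0,0) - residue 7 @(1, 0)
H-H contact: residue 2 @(1,-1) - residue 7 @(1, 0)
H-H contact: residue 3 @(2,-1) - residue 6 @(2, 0)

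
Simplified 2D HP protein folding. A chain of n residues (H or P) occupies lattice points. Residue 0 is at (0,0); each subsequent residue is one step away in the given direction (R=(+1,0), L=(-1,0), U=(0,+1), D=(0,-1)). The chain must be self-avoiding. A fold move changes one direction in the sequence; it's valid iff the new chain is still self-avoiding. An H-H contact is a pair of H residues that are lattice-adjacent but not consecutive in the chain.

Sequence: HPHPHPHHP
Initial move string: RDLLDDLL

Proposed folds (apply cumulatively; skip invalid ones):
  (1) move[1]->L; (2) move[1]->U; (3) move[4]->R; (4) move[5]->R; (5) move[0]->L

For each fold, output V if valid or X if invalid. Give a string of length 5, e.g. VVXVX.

Answer: XVXXV

Derivation:
Initial: RDLLDDLL -> [(0, 0), (1, 0), (1, -1), (0, -1), (-1, -1), (-1, -2), (-1, -3), (-2, -3), (-3, -3)]
Fold 1: move[1]->L => RLLLDDLL INVALID (collision), skipped
Fold 2: move[1]->U => RULLDDLL VALID
Fold 3: move[4]->R => RULLRDLL INVALID (collision), skipped
Fold 4: move[5]->R => RULLDRLL INVALID (collision), skipped
Fold 5: move[0]->L => LULLDDLL VALID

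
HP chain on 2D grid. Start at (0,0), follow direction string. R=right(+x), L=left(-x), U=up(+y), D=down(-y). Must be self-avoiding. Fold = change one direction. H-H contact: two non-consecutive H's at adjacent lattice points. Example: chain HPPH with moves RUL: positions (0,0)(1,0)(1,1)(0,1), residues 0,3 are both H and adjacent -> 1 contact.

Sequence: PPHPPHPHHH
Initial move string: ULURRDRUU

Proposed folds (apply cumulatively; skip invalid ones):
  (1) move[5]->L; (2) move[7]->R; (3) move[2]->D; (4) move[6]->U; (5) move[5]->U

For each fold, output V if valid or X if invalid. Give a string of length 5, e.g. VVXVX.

Answer: XVXXV

Derivation:
Initial: ULURRDRUU -> [(0, 0), (0, 1), (-1, 1), (-1, 2), (0, 2), (1, 2), (1, 1), (2, 1), (2, 2), (2, 3)]
Fold 1: move[5]->L => ULURRLRUU INVALID (collision), skipped
Fold 2: move[7]->R => ULURRDRRU VALID
Fold 3: move[2]->D => ULDRRDRRU INVALID (collision), skipped
Fold 4: move[6]->U => ULURRDURU INVALID (collision), skipped
Fold 5: move[5]->U => ULURRURRU VALID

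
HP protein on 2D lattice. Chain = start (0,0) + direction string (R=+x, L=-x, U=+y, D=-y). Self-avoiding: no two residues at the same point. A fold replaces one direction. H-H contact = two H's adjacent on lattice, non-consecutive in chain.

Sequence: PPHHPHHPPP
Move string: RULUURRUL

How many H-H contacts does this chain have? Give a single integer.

Positions: [(0, 0), (1, 0), (1, 1), (0, 1), (0, 2), (0, 3), (1, 3), (2, 3), (2, 4), (1, 4)]
No H-H contacts found.

Answer: 0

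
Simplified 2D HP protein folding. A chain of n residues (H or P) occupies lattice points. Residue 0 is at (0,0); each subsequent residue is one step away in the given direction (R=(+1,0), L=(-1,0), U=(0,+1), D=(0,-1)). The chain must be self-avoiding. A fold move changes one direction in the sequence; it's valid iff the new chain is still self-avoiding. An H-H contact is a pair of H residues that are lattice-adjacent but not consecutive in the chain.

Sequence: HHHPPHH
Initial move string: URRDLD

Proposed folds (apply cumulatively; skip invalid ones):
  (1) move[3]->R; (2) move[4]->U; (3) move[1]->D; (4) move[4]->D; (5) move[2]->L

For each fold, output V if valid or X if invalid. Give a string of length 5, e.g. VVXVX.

Answer: XXXVX

Derivation:
Initial: URRDLD -> [(0, 0), (0, 1), (1, 1), (2, 1), (2, 0), (1, 0), (1, -1)]
Fold 1: move[3]->R => URRRLD INVALID (collision), skipped
Fold 2: move[4]->U => URRDUD INVALID (collision), skipped
Fold 3: move[1]->D => UDRDLD INVALID (collision), skipped
Fold 4: move[4]->D => URRDDD VALID
Fold 5: move[2]->L => URLDDD INVALID (collision), skipped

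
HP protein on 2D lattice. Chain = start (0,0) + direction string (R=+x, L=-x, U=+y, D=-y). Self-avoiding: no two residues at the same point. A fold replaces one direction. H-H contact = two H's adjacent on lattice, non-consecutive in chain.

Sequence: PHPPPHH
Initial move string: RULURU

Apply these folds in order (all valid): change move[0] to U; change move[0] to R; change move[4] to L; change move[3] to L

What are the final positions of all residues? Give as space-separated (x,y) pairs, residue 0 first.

Answer: (0,0) (1,0) (1,1) (0,1) (-1,1) (-2,1) (-2,2)

Derivation:
Initial moves: RULURU
Fold: move[0]->U => UULURU (positions: [(0, 0), (0, 1), (0, 2), (-1, 2), (-1, 3), (0, 3), (0, 4)])
Fold: move[0]->R => RULURU (positions: [(0, 0), (1, 0), (1, 1), (0, 1), (0, 2), (1, 2), (1, 3)])
Fold: move[4]->L => RULULU (positions: [(0, 0), (1, 0), (1, 1), (0, 1), (0, 2), (-1, 2), (-1, 3)])
Fold: move[3]->L => RULLLU (positions: [(0, 0), (1, 0), (1, 1), (0, 1), (-1, 1), (-2, 1), (-2, 2)])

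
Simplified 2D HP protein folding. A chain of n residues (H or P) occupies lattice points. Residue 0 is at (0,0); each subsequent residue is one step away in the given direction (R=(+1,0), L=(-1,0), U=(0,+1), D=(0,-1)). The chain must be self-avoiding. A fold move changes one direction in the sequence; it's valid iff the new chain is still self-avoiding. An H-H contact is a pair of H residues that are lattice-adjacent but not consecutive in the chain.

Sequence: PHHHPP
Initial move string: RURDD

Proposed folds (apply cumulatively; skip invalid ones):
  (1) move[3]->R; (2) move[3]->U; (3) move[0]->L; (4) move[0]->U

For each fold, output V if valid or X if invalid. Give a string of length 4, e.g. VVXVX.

Initial: RURDD -> [(0, 0), (1, 0), (1, 1), (2, 1), (2, 0), (2, -1)]
Fold 1: move[3]->R => RURRD VALID
Fold 2: move[3]->U => RURUD INVALID (collision), skipped
Fold 3: move[0]->L => LURRD VALID
Fold 4: move[0]->U => UURRD VALID

Answer: VXVV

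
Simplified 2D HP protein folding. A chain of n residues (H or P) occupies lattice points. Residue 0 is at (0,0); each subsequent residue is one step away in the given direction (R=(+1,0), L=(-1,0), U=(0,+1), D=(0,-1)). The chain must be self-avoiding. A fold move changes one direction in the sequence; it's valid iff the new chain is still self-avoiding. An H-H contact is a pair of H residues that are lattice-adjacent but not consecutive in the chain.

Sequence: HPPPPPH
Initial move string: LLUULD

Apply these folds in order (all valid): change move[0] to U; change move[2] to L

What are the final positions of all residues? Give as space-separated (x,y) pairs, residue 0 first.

Answer: (0,0) (0,1) (-1,1) (-2,1) (-2,2) (-3,2) (-3,1)

Derivation:
Initial moves: LLUULD
Fold: move[0]->U => ULUULD (positions: [(0, 0), (0, 1), (-1, 1), (-1, 2), (-1, 3), (-2, 3), (-2, 2)])
Fold: move[2]->L => ULLULD (positions: [(0, 0), (0, 1), (-1, 1), (-2, 1), (-2, 2), (-3, 2), (-3, 1)])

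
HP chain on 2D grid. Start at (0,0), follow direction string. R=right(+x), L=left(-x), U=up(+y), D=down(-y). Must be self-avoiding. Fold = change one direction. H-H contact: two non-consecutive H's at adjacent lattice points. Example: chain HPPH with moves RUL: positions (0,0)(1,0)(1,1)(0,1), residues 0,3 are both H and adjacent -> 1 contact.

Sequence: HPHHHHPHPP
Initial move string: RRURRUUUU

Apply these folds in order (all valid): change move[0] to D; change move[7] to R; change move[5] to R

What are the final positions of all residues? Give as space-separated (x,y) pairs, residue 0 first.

Initial moves: RRURRUUUU
Fold: move[0]->D => DRURRUUUU (positions: [(0, 0), (0, -1), (1, -1), (1, 0), (2, 0), (3, 0), (3, 1), (3, 2), (3, 3), (3, 4)])
Fold: move[7]->R => DRURRUURU (positions: [(0, 0), (0, -1), (1, -1), (1, 0), (2, 0), (3, 0), (3, 1), (3, 2), (4, 2), (4, 3)])
Fold: move[5]->R => DRURRRURU (positions: [(0, 0), (0, -1), (1, -1), (1, 0), (2, 0), (3, 0), (4, 0), (4, 1), (5, 1), (5, 2)])

Answer: (0,0) (0,-1) (1,-1) (1,0) (2,0) (3,0) (4,0) (4,1) (5,1) (5,2)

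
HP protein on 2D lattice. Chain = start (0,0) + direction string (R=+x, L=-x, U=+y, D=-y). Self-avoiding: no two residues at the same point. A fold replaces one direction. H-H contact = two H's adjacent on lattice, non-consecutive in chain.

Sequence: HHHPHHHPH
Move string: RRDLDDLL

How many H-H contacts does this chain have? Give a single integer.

Answer: 1

Derivation:
Positions: [(0, 0), (1, 0), (2, 0), (2, -1), (1, -1), (1, -2), (1, -3), (0, -3), (-1, -3)]
H-H contact: residue 1 @(1,0) - residue 4 @(1, -1)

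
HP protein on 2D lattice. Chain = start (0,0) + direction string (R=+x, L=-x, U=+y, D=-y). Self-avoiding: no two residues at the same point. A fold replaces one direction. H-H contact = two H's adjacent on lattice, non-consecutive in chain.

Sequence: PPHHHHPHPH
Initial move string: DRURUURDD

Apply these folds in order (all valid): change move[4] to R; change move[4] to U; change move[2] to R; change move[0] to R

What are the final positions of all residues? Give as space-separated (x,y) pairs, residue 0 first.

Answer: (0,0) (1,0) (2,0) (3,0) (4,0) (4,1) (4,2) (5,2) (5,1) (5,0)

Derivation:
Initial moves: DRURUURDD
Fold: move[4]->R => DRURRURDD (positions: [(0, 0), (0, -1), (1, -1), (1, 0), (2, 0), (3, 0), (3, 1), (4, 1), (4, 0), (4, -1)])
Fold: move[4]->U => DRURUURDD (positions: [(0, 0), (0, -1), (1, -1), (1, 0), (2, 0), (2, 1), (2, 2), (3, 2), (3, 1), (3, 0)])
Fold: move[2]->R => DRRRUURDD (positions: [(0, 0), (0, -1), (1, -1), (2, -1), (3, -1), (3, 0), (3, 1), (4, 1), (4, 0), (4, -1)])
Fold: move[0]->R => RRRRUURDD (positions: [(0, 0), (1, 0), (2, 0), (3, 0), (4, 0), (4, 1), (4, 2), (5, 2), (5, 1), (5, 0)])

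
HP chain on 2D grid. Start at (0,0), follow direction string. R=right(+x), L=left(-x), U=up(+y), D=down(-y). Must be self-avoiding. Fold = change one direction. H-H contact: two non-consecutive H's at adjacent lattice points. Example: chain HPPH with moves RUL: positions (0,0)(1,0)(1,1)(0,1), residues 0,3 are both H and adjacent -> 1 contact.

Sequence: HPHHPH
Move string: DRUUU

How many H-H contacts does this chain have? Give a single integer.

Positions: [(0, 0), (0, -1), (1, -1), (1, 0), (1, 1), (1, 2)]
H-H contact: residue 0 @(0,0) - residue 3 @(1, 0)

Answer: 1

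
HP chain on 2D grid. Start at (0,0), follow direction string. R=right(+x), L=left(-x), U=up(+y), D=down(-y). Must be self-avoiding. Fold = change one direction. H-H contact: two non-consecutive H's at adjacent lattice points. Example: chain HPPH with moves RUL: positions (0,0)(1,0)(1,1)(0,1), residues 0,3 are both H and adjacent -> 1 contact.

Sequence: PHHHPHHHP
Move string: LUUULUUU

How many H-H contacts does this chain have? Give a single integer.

Positions: [(0, 0), (-1, 0), (-1, 1), (-1, 2), (-1, 3), (-2, 3), (-2, 4), (-2, 5), (-2, 6)]
No H-H contacts found.

Answer: 0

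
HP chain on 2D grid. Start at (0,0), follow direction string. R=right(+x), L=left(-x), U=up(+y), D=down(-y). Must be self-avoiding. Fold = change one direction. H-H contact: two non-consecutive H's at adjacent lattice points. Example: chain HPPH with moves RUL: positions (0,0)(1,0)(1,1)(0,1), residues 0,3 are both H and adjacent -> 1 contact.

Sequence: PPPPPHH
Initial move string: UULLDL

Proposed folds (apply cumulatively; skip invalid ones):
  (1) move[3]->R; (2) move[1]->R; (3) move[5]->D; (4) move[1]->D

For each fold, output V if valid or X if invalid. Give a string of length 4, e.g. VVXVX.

Answer: XXVX

Derivation:
Initial: UULLDL -> [(0, 0), (0, 1), (0, 2), (-1, 2), (-2, 2), (-2, 1), (-3, 1)]
Fold 1: move[3]->R => UULRDL INVALID (collision), skipped
Fold 2: move[1]->R => URLLDL INVALID (collision), skipped
Fold 3: move[5]->D => UULLDD VALID
Fold 4: move[1]->D => UDLLDD INVALID (collision), skipped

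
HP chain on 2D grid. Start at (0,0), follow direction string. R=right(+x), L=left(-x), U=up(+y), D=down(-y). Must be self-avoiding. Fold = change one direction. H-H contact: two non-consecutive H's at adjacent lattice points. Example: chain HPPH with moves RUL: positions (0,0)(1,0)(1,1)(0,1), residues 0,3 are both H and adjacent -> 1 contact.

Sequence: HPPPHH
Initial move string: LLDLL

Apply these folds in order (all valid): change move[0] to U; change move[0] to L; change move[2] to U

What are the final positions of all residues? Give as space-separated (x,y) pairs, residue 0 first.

Initial moves: LLDLL
Fold: move[0]->U => ULDLL (positions: [(0, 0), (0, 1), (-1, 1), (-1, 0), (-2, 0), (-3, 0)])
Fold: move[0]->L => LLDLL (positions: [(0, 0), (-1, 0), (-2, 0), (-2, -1), (-3, -1), (-4, -1)])
Fold: move[2]->U => LLULL (positions: [(0, 0), (-1, 0), (-2, 0), (-2, 1), (-3, 1), (-4, 1)])

Answer: (0,0) (-1,0) (-2,0) (-2,1) (-3,1) (-4,1)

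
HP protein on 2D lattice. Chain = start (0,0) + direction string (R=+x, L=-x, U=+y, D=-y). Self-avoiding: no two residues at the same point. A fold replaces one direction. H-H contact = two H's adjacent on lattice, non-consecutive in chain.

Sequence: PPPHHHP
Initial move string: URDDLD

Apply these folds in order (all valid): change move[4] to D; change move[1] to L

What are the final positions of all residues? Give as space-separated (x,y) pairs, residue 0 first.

Initial moves: URDDLD
Fold: move[4]->D => URDDDD (positions: [(0, 0), (0, 1), (1, 1), (1, 0), (1, -1), (1, -2), (1, -3)])
Fold: move[1]->L => ULDDDD (positions: [(0, 0), (0, 1), (-1, 1), (-1, 0), (-1, -1), (-1, -2), (-1, -3)])

Answer: (0,0) (0,1) (-1,1) (-1,0) (-1,-1) (-1,-2) (-1,-3)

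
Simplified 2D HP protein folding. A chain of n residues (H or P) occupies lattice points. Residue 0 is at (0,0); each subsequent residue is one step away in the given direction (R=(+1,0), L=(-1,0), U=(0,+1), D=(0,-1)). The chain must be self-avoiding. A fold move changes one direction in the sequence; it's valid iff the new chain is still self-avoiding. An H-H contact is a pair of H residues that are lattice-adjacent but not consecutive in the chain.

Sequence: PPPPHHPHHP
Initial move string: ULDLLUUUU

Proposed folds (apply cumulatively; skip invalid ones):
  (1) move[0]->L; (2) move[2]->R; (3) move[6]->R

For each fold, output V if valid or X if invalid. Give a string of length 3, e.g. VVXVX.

Answer: VXV

Derivation:
Initial: ULDLLUUUU -> [(0, 0), (0, 1), (-1, 1), (-1, 0), (-2, 0), (-3, 0), (-3, 1), (-3, 2), (-3, 3), (-3, 4)]
Fold 1: move[0]->L => LLDLLUUUU VALID
Fold 2: move[2]->R => LLRLLUUUU INVALID (collision), skipped
Fold 3: move[6]->R => LLDLLURUU VALID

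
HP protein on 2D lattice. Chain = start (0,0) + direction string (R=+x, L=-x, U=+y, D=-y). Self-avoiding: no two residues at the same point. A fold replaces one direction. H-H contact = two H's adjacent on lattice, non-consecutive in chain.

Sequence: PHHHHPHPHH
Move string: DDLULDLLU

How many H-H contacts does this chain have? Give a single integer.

Answer: 2

Derivation:
Positions: [(0, 0), (0, -1), (0, -2), (-1, -2), (-1, -1), (-2, -1), (-2, -2), (-3, -2), (-4, -2), (-4, -1)]
H-H contact: residue 1 @(0,-1) - residue 4 @(-1, -1)
H-H contact: residue 3 @(-1,-2) - residue 6 @(-2, -2)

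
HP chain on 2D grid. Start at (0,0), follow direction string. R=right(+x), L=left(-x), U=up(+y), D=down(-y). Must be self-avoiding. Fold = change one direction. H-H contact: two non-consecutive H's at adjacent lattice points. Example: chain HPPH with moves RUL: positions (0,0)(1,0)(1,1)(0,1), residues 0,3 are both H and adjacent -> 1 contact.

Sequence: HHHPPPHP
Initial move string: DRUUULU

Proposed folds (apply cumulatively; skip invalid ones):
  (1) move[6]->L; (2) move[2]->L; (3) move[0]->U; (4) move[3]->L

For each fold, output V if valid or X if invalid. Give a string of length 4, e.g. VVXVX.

Initial: DRUUULU -> [(0, 0), (0, -1), (1, -1), (1, 0), (1, 1), (1, 2), (0, 2), (0, 3)]
Fold 1: move[6]->L => DRUUULL VALID
Fold 2: move[2]->L => DRLUULL INVALID (collision), skipped
Fold 3: move[0]->U => URUUULL VALID
Fold 4: move[3]->L => URULULL VALID

Answer: VXVV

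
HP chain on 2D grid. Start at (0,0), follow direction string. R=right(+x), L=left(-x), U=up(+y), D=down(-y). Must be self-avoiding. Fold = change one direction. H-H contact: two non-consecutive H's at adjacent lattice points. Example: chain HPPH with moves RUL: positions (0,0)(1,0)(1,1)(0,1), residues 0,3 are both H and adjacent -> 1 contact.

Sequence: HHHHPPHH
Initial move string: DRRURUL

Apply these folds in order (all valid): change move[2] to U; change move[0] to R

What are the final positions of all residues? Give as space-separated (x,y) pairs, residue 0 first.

Initial moves: DRRURUL
Fold: move[2]->U => DRUURUL (positions: [(0, 0), (0, -1), (1, -1), (1, 0), (1, 1), (2, 1), (2, 2), (1, 2)])
Fold: move[0]->R => RRUURUL (positions: [(0, 0), (1, 0), (2, 0), (2, 1), (2, 2), (3, 2), (3, 3), (2, 3)])

Answer: (0,0) (1,0) (2,0) (2,1) (2,2) (3,2) (3,3) (2,3)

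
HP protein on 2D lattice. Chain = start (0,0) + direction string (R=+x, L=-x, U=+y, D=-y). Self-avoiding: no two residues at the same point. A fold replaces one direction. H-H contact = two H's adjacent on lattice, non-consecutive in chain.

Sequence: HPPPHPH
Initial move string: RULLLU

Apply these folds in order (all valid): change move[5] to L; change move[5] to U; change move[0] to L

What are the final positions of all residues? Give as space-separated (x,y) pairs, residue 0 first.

Answer: (0,0) (-1,0) (-1,1) (-2,1) (-3,1) (-4,1) (-4,2)

Derivation:
Initial moves: RULLLU
Fold: move[5]->L => RULLLL (positions: [(0, 0), (1, 0), (1, 1), (0, 1), (-1, 1), (-2, 1), (-3, 1)])
Fold: move[5]->U => RULLLU (positions: [(0, 0), (1, 0), (1, 1), (0, 1), (-1, 1), (-2, 1), (-2, 2)])
Fold: move[0]->L => LULLLU (positions: [(0, 0), (-1, 0), (-1, 1), (-2, 1), (-3, 1), (-4, 1), (-4, 2)])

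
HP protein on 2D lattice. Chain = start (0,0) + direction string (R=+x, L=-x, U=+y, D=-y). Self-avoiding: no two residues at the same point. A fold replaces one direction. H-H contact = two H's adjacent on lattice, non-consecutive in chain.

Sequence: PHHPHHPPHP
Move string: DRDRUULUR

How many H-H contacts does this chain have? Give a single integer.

Answer: 1

Derivation:
Positions: [(0, 0), (0, -1), (1, -1), (1, -2), (2, -2), (2, -1), (2, 0), (1, 0), (1, 1), (2, 1)]
H-H contact: residue 2 @(1,-1) - residue 5 @(2, -1)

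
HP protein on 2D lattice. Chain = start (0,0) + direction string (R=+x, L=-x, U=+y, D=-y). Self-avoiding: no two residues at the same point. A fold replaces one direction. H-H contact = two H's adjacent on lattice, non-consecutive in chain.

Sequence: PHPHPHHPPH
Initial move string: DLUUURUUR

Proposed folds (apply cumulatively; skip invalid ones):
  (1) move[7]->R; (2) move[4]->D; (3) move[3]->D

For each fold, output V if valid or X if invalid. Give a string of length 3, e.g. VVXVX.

Answer: VXX

Derivation:
Initial: DLUUURUUR -> [(0, 0), (0, -1), (-1, -1), (-1, 0), (-1, 1), (-1, 2), (0, 2), (0, 3), (0, 4), (1, 4)]
Fold 1: move[7]->R => DLUUURURR VALID
Fold 2: move[4]->D => DLUUDRURR INVALID (collision), skipped
Fold 3: move[3]->D => DLUDURURR INVALID (collision), skipped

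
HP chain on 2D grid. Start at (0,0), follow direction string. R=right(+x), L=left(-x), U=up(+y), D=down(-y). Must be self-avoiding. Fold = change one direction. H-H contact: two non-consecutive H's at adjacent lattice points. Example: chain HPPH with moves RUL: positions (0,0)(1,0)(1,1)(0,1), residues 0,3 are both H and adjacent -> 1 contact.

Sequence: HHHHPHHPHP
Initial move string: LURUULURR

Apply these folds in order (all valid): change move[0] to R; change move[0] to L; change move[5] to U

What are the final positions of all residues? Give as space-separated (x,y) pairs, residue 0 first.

Initial moves: LURUULURR
Fold: move[0]->R => RURUULURR (positions: [(0, 0), (1, 0), (1, 1), (2, 1), (2, 2), (2, 3), (1, 3), (1, 4), (2, 4), (3, 4)])
Fold: move[0]->L => LURUULURR (positions: [(0, 0), (-1, 0), (-1, 1), (0, 1), (0, 2), (0, 3), (-1, 3), (-1, 4), (0, 4), (1, 4)])
Fold: move[5]->U => LURUUUURR (positions: [(0, 0), (-1, 0), (-1, 1), (0, 1), (0, 2), (0, 3), (0, 4), (0, 5), (1, 5), (2, 5)])

Answer: (0,0) (-1,0) (-1,1) (0,1) (0,2) (0,3) (0,4) (0,5) (1,5) (2,5)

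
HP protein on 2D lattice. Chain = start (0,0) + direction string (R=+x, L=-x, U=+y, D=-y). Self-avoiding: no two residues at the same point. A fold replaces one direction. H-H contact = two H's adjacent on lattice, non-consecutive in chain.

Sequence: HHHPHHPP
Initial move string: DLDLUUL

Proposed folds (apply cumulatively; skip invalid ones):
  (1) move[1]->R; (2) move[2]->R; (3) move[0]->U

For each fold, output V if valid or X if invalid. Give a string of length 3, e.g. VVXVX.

Answer: XXV

Derivation:
Initial: DLDLUUL -> [(0, 0), (0, -1), (-1, -1), (-1, -2), (-2, -2), (-2, -1), (-2, 0), (-3, 0)]
Fold 1: move[1]->R => DRDLUUL INVALID (collision), skipped
Fold 2: move[2]->R => DLRLUUL INVALID (collision), skipped
Fold 3: move[0]->U => ULDLUUL VALID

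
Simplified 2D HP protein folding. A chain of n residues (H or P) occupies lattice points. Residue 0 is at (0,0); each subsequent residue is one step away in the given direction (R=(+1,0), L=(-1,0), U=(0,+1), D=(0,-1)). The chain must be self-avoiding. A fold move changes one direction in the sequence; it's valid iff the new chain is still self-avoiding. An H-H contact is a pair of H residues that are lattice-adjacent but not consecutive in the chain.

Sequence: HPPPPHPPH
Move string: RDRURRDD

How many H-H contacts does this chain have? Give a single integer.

Answer: 0

Derivation:
Positions: [(0, 0), (1, 0), (1, -1), (2, -1), (2, 0), (3, 0), (4, 0), (4, -1), (4, -2)]
No H-H contacts found.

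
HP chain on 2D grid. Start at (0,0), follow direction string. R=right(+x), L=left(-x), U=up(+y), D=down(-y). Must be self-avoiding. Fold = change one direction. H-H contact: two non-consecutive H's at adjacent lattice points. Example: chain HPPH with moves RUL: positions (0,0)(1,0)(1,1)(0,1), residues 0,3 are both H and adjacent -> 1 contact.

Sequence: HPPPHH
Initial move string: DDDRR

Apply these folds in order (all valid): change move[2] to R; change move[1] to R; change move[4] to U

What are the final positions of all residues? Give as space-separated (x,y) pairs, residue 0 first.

Initial moves: DDDRR
Fold: move[2]->R => DDRRR (positions: [(0, 0), (0, -1), (0, -2), (1, -2), (2, -2), (3, -2)])
Fold: move[1]->R => DRRRR (positions: [(0, 0), (0, -1), (1, -1), (2, -1), (3, -1), (4, -1)])
Fold: move[4]->U => DRRRU (positions: [(0, 0), (0, -1), (1, -1), (2, -1), (3, -1), (3, 0)])

Answer: (0,0) (0,-1) (1,-1) (2,-1) (3,-1) (3,0)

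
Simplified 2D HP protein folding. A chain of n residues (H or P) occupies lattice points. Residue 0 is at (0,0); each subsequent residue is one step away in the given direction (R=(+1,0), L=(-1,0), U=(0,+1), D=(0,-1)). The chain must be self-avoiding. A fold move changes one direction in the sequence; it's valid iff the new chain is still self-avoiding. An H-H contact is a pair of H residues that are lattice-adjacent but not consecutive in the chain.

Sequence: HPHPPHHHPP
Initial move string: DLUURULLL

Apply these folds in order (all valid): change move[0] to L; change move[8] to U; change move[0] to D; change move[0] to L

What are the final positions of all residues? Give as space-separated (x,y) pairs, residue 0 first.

Answer: (0,0) (-1,0) (-2,0) (-2,1) (-2,2) (-1,2) (-1,3) (-2,3) (-3,3) (-3,4)

Derivation:
Initial moves: DLUURULLL
Fold: move[0]->L => LLUURULLL (positions: [(0, 0), (-1, 0), (-2, 0), (-2, 1), (-2, 2), (-1, 2), (-1, 3), (-2, 3), (-3, 3), (-4, 3)])
Fold: move[8]->U => LLUURULLU (positions: [(0, 0), (-1, 0), (-2, 0), (-2, 1), (-2, 2), (-1, 2), (-1, 3), (-2, 3), (-3, 3), (-3, 4)])
Fold: move[0]->D => DLUURULLU (positions: [(0, 0), (0, -1), (-1, -1), (-1, 0), (-1, 1), (0, 1), (0, 2), (-1, 2), (-2, 2), (-2, 3)])
Fold: move[0]->L => LLUURULLU (positions: [(0, 0), (-1, 0), (-2, 0), (-2, 1), (-2, 2), (-1, 2), (-1, 3), (-2, 3), (-3, 3), (-3, 4)])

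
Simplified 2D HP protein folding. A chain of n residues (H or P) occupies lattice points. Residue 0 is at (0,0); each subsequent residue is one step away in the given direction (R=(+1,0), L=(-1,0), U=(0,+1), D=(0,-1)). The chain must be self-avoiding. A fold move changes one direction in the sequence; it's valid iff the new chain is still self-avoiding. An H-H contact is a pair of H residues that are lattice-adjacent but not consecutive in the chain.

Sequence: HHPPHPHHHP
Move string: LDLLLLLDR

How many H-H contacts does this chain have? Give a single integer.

Answer: 0

Derivation:
Positions: [(0, 0), (-1, 0), (-1, -1), (-2, -1), (-3, -1), (-4, -1), (-5, -1), (-6, -1), (-6, -2), (-5, -2)]
No H-H contacts found.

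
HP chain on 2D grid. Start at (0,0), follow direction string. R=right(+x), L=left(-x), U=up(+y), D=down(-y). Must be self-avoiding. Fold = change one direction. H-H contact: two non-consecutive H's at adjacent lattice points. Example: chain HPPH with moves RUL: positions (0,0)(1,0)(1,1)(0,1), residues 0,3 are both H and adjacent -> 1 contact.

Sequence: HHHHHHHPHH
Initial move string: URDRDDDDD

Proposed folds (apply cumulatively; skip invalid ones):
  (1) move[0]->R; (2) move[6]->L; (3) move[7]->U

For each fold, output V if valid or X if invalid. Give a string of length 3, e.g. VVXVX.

Answer: VVX

Derivation:
Initial: URDRDDDDD -> [(0, 0), (0, 1), (1, 1), (1, 0), (2, 0), (2, -1), (2, -2), (2, -3), (2, -4), (2, -5)]
Fold 1: move[0]->R => RRDRDDDDD VALID
Fold 2: move[6]->L => RRDRDDLDD VALID
Fold 3: move[7]->U => RRDRDDLUD INVALID (collision), skipped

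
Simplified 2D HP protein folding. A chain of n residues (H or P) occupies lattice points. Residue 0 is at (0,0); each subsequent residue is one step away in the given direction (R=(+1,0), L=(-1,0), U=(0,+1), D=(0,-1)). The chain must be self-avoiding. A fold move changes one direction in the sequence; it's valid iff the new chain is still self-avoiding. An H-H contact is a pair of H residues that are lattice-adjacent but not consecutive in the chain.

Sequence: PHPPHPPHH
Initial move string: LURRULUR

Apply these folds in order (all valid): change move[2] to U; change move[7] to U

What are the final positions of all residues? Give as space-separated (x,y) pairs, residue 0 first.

Initial moves: LURRULUR
Fold: move[2]->U => LUURULUR (positions: [(0, 0), (-1, 0), (-1, 1), (-1, 2), (0, 2), (0, 3), (-1, 3), (-1, 4), (0, 4)])
Fold: move[7]->U => LUURULUU (positions: [(0, 0), (-1, 0), (-1, 1), (-1, 2), (0, 2), (0, 3), (-1, 3), (-1, 4), (-1, 5)])

Answer: (0,0) (-1,0) (-1,1) (-1,2) (0,2) (0,3) (-1,3) (-1,4) (-1,5)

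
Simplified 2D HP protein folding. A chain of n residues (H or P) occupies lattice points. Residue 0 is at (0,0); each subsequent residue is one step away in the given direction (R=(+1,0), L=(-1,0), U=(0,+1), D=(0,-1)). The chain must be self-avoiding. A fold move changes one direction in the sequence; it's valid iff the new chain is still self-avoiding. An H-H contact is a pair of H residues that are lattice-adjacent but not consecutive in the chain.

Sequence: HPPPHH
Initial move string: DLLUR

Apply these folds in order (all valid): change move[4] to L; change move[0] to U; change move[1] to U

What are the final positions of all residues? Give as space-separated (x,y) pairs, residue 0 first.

Answer: (0,0) (0,1) (0,2) (-1,2) (-1,3) (-2,3)

Derivation:
Initial moves: DLLUR
Fold: move[4]->L => DLLUL (positions: [(0, 0), (0, -1), (-1, -1), (-2, -1), (-2, 0), (-3, 0)])
Fold: move[0]->U => ULLUL (positions: [(0, 0), (0, 1), (-1, 1), (-2, 1), (-2, 2), (-3, 2)])
Fold: move[1]->U => UULUL (positions: [(0, 0), (0, 1), (0, 2), (-1, 2), (-1, 3), (-2, 3)])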